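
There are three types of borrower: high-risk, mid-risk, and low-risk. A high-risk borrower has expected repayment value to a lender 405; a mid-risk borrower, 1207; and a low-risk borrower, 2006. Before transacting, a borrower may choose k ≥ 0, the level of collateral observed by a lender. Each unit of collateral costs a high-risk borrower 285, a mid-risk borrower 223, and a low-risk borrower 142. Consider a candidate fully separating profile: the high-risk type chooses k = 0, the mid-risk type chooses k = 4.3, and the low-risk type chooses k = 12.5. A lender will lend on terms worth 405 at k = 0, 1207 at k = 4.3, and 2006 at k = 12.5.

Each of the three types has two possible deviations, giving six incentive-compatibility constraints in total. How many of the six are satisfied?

High-risk (own payoff 405): to k=4.3 gives 1207 − 285×4.3 = -18.5 → no gain ✓; to k=12.5 gives 2006 − 285×12.5 = -1556.5 → no gain ✓.
Mid-risk (own payoff 1207 − 223×4.3 = 248.1): to k=0 gives 405 → profitable ✗; to k=12.5 gives 2006 − 223×12.5 = -781.5 → no gain ✓.
Low-risk (own payoff 2006 − 142×12.5 = 231): to k=0 gives 405 → profitable ✗; to k=4.3 gives 1207 − 142×4.3 = 596.4 → profitable ✗.
3 of the 6 constraints hold; not an equilibrium.

3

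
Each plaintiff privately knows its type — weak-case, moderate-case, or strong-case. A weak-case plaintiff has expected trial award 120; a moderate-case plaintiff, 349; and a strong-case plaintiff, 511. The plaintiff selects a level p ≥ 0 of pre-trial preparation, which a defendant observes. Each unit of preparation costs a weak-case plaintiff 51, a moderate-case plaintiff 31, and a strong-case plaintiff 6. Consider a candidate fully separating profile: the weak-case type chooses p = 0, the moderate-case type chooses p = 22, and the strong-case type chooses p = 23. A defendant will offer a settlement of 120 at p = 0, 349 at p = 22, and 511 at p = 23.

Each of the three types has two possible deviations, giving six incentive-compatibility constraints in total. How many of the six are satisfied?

Weak-case (own payoff 120): to p=22 gives 349 − 51×22 = -773 → no gain ✓; to p=23 gives 511 − 51×23 = -662 → no gain ✓.
Moderate-case (own payoff 349 − 31×22 = -333): to p=0 gives 120 → profitable ✗; to p=23 gives 511 − 31×23 = -202 → profitable ✗.
Strong-case (own payoff 511 − 6×23 = 373): to p=0 gives 120 → no gain ✓; to p=22 gives 349 − 6×22 = 217 → no gain ✓.
4 of the 6 constraints hold; not an equilibrium.

4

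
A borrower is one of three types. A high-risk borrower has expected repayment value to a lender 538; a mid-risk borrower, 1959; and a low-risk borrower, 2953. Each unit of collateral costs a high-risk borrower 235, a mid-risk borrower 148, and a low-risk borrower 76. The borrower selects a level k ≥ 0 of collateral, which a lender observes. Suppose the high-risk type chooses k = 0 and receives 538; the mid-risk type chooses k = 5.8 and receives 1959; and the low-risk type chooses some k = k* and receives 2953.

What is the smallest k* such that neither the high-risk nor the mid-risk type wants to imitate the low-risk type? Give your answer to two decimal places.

Mid-risk type (on-path payoff 1959 − 148×5.8 = 1100.6) won't mimic when 1100.6 ≥ 2953 − 148·k*, i.e. k* ≥ 12.52.
High-risk type (on-path payoff 538) won't mimic when 538 ≥ 2953 − 235·k*, i.e. k* ≥ 10.28.
Both must hold, so k* = max(10.28, 12.52) = 12.52. The mid-risk type's constraint binds.

12.52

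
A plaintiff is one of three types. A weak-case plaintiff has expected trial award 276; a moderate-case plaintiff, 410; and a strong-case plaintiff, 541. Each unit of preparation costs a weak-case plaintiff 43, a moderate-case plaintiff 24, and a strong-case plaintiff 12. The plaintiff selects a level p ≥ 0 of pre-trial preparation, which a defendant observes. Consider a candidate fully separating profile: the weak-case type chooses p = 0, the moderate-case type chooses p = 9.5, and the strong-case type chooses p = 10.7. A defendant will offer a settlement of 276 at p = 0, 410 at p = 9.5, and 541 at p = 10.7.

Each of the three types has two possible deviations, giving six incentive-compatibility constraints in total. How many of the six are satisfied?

Moderate-case (own payoff 410 − 24×9.5 = 182): to p=0 gives 276 → profitable ✗; to p=10.7 gives 541 − 24×10.7 = 284.2 → profitable ✗.
Strong-case (own payoff 541 − 12×10.7 = 412.6): to p=0 gives 276 → no gain ✓; to p=9.5 gives 410 − 12×9.5 = 296 → no gain ✓.
Weak-case (own payoff 276): to p=9.5 gives 410 − 43×9.5 = 1.5 → no gain ✓; to p=10.7 gives 541 − 43×10.7 = 80.9 → no gain ✓.
4 of the 6 constraints hold; not an equilibrium.

4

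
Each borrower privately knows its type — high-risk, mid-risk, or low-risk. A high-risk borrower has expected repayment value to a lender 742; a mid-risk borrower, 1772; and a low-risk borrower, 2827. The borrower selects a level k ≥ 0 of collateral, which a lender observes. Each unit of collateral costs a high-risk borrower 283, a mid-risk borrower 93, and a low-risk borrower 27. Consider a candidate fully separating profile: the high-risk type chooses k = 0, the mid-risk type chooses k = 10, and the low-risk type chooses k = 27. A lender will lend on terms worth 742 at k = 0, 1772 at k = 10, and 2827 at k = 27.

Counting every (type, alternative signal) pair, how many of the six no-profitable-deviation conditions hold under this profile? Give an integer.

6

Low-risk (own payoff 2827 − 27×27 = 2098): to k=0 gives 742 → no gain ✓; to k=10 gives 1772 − 27×10 = 1502 → no gain ✓.
Mid-risk (own payoff 1772 − 93×10 = 842): to k=0 gives 742 → no gain ✓; to k=27 gives 2827 − 93×27 = 316 → no gain ✓.
High-risk (own payoff 742): to k=10 gives 1772 − 283×10 = -1058 → no gain ✓; to k=27 gives 2827 − 283×27 = -4814 → no gain ✓.
6 of the 6 constraints hold; this profile is a separating equilibrium.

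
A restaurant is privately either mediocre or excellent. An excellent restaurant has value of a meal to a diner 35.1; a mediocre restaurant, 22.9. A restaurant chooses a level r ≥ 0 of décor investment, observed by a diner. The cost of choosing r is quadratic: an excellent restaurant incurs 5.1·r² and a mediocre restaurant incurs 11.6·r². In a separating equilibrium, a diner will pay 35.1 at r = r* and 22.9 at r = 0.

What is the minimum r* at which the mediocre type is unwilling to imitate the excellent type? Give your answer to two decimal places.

The mediocre type at r = 0 receives 22.9; imitating at r* yields 35.1 − 11.6·r*².
Indifference: 22.9 = 35.1 − 11.6·r*², so r*² = (35.1 − 22.9) / 11.6 ≈ 1.0517.
r* = √1.0517 ≈ 1.03.

1.03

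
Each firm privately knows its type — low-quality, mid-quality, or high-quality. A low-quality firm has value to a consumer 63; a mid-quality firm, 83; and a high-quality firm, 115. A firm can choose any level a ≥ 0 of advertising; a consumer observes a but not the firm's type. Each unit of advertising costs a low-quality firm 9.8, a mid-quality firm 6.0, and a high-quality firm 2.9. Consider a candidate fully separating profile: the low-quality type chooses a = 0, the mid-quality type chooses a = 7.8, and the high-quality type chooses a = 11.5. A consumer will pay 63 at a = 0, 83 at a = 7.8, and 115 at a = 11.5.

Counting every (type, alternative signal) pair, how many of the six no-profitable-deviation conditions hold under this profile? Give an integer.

4

Mid-quality (own payoff 83 − 6.0×7.8 = 36.2): to a=0 gives 63 → profitable ✗; to a=11.5 gives 115 − 6.0×11.5 = 46 → profitable ✗.
High-quality (own payoff 115 − 2.9×11.5 = 81.65): to a=0 gives 63 → no gain ✓; to a=7.8 gives 83 − 2.9×7.8 = 60.38 → no gain ✓.
Low-quality (own payoff 63): to a=7.8 gives 83 − 9.8×7.8 = 6.56 → no gain ✓; to a=11.5 gives 115 − 9.8×11.5 = 2.3 → no gain ✓.
4 of the 6 constraints hold; not an equilibrium.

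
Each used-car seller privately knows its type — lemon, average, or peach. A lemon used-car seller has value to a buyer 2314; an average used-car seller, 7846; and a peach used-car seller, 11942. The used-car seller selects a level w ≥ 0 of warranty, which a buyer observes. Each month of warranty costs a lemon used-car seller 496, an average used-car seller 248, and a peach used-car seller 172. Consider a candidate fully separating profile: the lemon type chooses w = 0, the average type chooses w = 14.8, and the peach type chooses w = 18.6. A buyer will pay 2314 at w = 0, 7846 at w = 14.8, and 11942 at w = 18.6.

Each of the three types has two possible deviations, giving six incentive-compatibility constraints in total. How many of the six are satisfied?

4

Average (own payoff 7846 − 248×14.8 = 4175.6): to w=0 gives 2314 → no gain ✓; to w=18.6 gives 11942 − 248×18.6 = 7329.2 → profitable ✗.
Peach (own payoff 11942 − 172×18.6 = 8742.8): to w=0 gives 2314 → no gain ✓; to w=14.8 gives 7846 − 172×14.8 = 5300.4 → no gain ✓.
Lemon (own payoff 2314): to w=14.8 gives 7846 − 496×14.8 = 505.2 → no gain ✓; to w=18.6 gives 11942 − 496×18.6 = 2716.4 → profitable ✗.
4 of the 6 constraints hold; not an equilibrium.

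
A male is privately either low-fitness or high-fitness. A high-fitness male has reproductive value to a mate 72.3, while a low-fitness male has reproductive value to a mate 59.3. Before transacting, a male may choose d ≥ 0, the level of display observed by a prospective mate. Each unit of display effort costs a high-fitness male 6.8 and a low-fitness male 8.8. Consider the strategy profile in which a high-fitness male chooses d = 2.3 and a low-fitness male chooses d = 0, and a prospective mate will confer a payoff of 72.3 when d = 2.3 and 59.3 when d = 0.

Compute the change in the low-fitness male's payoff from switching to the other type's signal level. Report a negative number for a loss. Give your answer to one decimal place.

Playing d = 0 the low-fitness male receives 59.3.
Deviating to d = 2.3 brings payment 72.3 at cost 8.8 × 2.3 = 20.24, netting 52.06.
Gain from deviating: 52.06 − 59.3 = -7.24, i.e. -7.2 to one decimal place.
The gain is negative, so the low-fitness type's incentive-compatibility constraint is satisfied.

-7.2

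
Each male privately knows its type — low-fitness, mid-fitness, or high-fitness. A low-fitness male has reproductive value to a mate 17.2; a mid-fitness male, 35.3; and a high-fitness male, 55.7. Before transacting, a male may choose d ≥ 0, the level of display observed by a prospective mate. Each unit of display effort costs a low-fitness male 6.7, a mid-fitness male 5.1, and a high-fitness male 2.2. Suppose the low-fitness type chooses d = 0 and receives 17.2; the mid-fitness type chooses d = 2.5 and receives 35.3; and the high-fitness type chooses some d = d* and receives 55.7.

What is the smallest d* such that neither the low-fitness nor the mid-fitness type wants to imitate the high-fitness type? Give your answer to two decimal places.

Mid-fitness type (on-path payoff 35.3 − 5.1×2.5 = 22.55) won't mimic when 22.55 ≥ 55.7 − 5.1·d*, i.e. d* ≥ 6.50.
Low-fitness type (on-path payoff 17.2) won't mimic when 17.2 ≥ 55.7 − 6.7·d*, i.e. d* ≥ 5.75.
Both must hold, so d* = max(5.75, 6.50) = 6.50. The mid-fitness type's constraint binds.

6.50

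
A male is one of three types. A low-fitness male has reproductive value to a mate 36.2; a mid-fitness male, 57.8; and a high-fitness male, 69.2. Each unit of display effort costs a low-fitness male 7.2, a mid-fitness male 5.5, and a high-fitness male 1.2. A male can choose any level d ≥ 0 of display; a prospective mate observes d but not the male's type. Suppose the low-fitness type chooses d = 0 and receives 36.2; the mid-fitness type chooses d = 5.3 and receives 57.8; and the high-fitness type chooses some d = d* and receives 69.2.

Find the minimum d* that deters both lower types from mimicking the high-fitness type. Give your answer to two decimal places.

Low-fitness type (on-path payoff 36.2) won't mimic when 36.2 ≥ 69.2 − 7.2·d*, i.e. d* ≥ 4.58.
Mid-fitness type (on-path payoff 57.8 − 5.5×5.3 = 28.65) won't mimic when 28.65 ≥ 69.2 − 5.5·d*, i.e. d* ≥ 7.37.
Both must hold, so d* = max(4.58, 7.37) = 7.37. The mid-fitness type's constraint binds.

7.37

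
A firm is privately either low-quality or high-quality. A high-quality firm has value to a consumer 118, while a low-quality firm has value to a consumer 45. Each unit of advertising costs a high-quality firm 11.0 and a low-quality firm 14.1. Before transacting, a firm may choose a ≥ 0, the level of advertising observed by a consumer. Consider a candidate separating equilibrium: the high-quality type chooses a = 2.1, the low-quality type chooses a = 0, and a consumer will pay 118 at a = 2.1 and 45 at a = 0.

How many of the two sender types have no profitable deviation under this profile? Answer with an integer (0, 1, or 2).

Low-quality type: stay at 0 → 45; mimic → 118 − 14.1 × 2.1 = 88.39. IC fails (45 < 88.39).
High-quality type: signal → 118 − 11.0 × 2.1 = 94.9; deviate to 0 → 45. IC holds (94.9 ≥ 45).
1 of 2 constraints hold, so this profile is not an equilibrium.

1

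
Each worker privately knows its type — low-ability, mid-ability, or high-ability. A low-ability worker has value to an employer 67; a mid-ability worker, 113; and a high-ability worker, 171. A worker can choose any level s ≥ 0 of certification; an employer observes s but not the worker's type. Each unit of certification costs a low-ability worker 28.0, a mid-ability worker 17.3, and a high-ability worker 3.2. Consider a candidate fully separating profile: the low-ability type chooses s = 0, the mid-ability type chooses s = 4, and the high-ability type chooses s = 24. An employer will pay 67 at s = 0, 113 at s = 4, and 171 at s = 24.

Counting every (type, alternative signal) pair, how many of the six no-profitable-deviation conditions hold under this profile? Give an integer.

Mid-ability (own payoff 113 − 17.3×4 = 43.8): to s=0 gives 67 → profitable ✗; to s=24 gives 171 − 17.3×24 = -244.2 → no gain ✓.
Low-ability (own payoff 67): to s=4 gives 113 − 28.0×4 = 1 → no gain ✓; to s=24 gives 171 − 28.0×24 = -501 → no gain ✓.
High-ability (own payoff 171 − 3.2×24 = 94.2): to s=0 gives 67 → no gain ✓; to s=4 gives 113 − 3.2×4 = 100.2 → profitable ✗.
4 of the 6 constraints hold; not an equilibrium.

4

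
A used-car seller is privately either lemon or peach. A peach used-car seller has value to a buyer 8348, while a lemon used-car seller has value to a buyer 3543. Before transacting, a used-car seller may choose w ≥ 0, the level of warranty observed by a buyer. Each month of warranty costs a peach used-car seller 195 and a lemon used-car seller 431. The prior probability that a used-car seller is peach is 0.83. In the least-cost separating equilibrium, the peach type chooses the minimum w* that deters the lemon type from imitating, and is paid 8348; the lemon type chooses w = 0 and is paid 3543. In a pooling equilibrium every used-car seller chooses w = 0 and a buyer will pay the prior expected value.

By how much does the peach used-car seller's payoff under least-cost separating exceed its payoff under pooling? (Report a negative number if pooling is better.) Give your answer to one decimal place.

-1357.1

Least-cost separating signal: w* solves 3543 = 8348 − 431·w*, so w* = (8348 − 3543)/431 ≈ 11.1485.
Peach type's separating payoff: 8348 − 195 × w* = 8348 − 195 × (8348 − 3543)/431 = 8348 − 936975/431 ≈ 6174.044.
Pooling payoff: 0.83 × 8348 + 0.17 × 3543 = 7531.15.
Difference: 6174.044 − 7531.15 = -1357.106, i.e. -1357.1 to one decimal place.
The peach type would prefer the pooling outcome.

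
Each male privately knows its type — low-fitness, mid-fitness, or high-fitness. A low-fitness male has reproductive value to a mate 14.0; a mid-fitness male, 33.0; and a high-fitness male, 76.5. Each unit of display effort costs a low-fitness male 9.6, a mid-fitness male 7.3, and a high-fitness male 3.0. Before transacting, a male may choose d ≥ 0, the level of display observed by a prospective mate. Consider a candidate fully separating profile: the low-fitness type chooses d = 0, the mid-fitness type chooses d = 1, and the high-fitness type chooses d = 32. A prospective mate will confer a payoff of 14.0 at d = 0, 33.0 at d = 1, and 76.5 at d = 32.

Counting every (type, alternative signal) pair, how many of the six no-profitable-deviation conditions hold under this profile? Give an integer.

3

Low-fitness (own payoff 14.0): to d=1 gives 33.0 − 9.6×1 = 23.4 → profitable ✗; to d=32 gives 76.5 − 9.6×32 = -230.7 → no gain ✓.
High-fitness (own payoff 76.5 − 3.0×32 = -19.5): to d=0 gives 14.0 → profitable ✗; to d=1 gives 33.0 − 3.0×1 = 30 → profitable ✗.
Mid-fitness (own payoff 33.0 − 7.3×1 = 25.7): to d=0 gives 14.0 → no gain ✓; to d=32 gives 76.5 − 7.3×32 = -157.1 → no gain ✓.
3 of the 6 constraints hold; not an equilibrium.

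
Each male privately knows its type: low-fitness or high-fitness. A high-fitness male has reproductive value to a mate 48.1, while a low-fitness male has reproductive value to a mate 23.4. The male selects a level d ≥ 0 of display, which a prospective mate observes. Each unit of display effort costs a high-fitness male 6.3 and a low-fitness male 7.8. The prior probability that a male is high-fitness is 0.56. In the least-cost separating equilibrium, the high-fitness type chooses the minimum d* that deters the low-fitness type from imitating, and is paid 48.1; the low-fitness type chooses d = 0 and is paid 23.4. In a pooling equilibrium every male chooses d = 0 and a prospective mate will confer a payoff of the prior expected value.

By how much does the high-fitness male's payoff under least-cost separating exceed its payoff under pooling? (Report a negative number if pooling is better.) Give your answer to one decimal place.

Least-cost separating signal: d* solves 23.4 = 48.1 − 7.8·d*, so d* = (48.1 − 23.4)/7.8 ≈ 3.1667.
High-fitness type's separating payoff: 48.1 − 6.3 × d* = 48.1 − 6.3 × (48.1 − 23.4)/7.8 = 48.1 − 155.61/7.8 = 28.15.
Pooling payoff: 0.56 × 48.1 + 0.44 × 23.4 = 37.232.
Difference: 28.15 − 37.232 = -9.082, i.e. -9.1 to one decimal place.
The high-fitness type would prefer the pooling outcome.

-9.1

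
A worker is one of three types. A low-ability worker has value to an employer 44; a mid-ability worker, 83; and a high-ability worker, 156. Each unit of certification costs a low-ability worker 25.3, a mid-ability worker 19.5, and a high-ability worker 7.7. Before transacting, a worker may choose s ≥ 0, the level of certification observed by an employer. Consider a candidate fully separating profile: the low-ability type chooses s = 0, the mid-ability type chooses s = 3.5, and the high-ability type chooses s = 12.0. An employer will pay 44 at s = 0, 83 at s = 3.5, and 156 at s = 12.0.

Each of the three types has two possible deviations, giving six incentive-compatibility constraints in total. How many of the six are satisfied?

High-ability (own payoff 156 − 7.7×12.0 = 63.6): to s=0 gives 44 → no gain ✓; to s=3.5 gives 83 − 7.7×3.5 = 56.05 → no gain ✓.
Mid-ability (own payoff 83 − 19.5×3.5 = 14.75): to s=0 gives 44 → profitable ✗; to s=12.0 gives 156 − 19.5×12.0 = -78 → no gain ✓.
Low-ability (own payoff 44): to s=3.5 gives 83 − 25.3×3.5 = -5.55 → no gain ✓; to s=12.0 gives 156 − 25.3×12.0 = -147.6 → no gain ✓.
5 of the 6 constraints hold; not an equilibrium.

5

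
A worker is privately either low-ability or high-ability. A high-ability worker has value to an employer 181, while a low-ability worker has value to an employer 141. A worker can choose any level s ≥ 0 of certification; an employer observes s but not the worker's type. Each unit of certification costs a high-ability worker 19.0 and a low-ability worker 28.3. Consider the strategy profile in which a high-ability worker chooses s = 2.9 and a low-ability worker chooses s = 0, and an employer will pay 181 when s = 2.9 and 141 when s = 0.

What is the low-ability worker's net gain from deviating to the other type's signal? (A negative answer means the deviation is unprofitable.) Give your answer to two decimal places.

-42.07

Playing s = 0 the low-ability worker receives 141.
Deviating to s = 2.9 brings payment 181 at cost 28.3 × 2.9 = 82.07, netting 98.93.
Gain from deviating: 98.93 − 141 = -42.07.
The gain is negative, so the low-ability type's incentive-compatibility constraint is satisfied.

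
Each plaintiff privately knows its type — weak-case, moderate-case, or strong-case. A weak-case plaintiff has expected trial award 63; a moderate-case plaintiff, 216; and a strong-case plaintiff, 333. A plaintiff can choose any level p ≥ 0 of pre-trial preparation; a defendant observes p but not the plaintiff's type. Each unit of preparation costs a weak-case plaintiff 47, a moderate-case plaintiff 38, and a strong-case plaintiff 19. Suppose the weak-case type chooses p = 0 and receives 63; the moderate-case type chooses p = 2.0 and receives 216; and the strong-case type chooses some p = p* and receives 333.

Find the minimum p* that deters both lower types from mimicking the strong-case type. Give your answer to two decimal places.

5.74

Weak-case type (on-path payoff 63) won't mimic when 63 ≥ 333 − 47·p*, i.e. p* ≥ 5.74.
Moderate-case type (on-path payoff 216 − 38×2.0 = 140) won't mimic when 140 ≥ 333 − 38·p*, i.e. p* ≥ 5.08.
Both must hold, so p* = max(5.74, 5.08) = 5.74. The weak-case type's constraint binds.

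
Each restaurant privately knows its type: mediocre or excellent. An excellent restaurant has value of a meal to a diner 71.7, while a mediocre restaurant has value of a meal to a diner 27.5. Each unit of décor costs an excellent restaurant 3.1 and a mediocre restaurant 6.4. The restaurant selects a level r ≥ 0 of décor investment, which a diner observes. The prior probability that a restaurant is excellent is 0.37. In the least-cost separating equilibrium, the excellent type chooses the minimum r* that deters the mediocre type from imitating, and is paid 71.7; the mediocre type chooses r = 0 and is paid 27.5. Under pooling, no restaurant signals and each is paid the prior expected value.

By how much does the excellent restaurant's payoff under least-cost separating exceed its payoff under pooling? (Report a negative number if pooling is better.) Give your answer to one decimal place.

Least-cost separating signal: r* solves 27.5 = 71.7 − 6.4·r*, so r* = (71.7 − 27.5)/6.4 ≈ 6.9063.
Excellent type's separating payoff: 71.7 − 3.1 × r* = 71.7 − 3.1 × (71.7 − 27.5)/6.4 = 71.7 − 137.02/6.4 ≈ 50.291.
Pooling payoff: 0.37 × 71.7 + 0.63 × 27.5 = 43.854.
Difference: 50.291 − 43.854 = 6.437, i.e. 6.4 to one decimal place.
The excellent type prefers to separate.

6.4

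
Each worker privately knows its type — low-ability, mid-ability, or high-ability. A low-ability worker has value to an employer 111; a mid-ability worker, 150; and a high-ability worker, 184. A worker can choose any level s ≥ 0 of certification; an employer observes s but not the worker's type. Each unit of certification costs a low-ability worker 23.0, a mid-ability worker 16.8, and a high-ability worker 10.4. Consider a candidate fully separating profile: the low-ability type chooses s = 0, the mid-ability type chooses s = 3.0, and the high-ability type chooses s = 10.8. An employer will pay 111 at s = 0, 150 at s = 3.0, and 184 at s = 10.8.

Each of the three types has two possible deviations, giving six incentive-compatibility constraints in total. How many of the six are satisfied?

Low-ability (own payoff 111): to s=3.0 gives 150 − 23.0×3.0 = 81 → no gain ✓; to s=10.8 gives 184 − 23.0×10.8 = -64.4 → no gain ✓.
High-ability (own payoff 184 − 10.4×10.8 = 71.68): to s=0 gives 111 → profitable ✗; to s=3.0 gives 150 − 10.4×3.0 = 118.8 → profitable ✗.
Mid-ability (own payoff 150 − 16.8×3.0 = 99.6): to s=0 gives 111 → profitable ✗; to s=10.8 gives 184 − 16.8×10.8 = 2.56 → no gain ✓.
3 of the 6 constraints hold; not an equilibrium.

3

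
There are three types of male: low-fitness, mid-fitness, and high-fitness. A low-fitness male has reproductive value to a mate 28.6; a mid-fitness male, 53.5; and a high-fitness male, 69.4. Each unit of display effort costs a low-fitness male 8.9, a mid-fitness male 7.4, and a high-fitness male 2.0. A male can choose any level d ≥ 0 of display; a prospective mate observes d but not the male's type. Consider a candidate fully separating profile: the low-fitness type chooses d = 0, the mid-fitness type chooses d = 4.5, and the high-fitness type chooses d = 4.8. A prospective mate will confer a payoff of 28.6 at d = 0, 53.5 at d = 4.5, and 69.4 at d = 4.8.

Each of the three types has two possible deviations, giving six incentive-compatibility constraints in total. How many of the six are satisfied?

Low-fitness (own payoff 28.6): to d=4.5 gives 53.5 − 8.9×4.5 = 13.45 → no gain ✓; to d=4.8 gives 69.4 − 8.9×4.8 = 26.68 → no gain ✓.
High-fitness (own payoff 69.4 − 2.0×4.8 = 59.8): to d=0 gives 28.6 → no gain ✓; to d=4.5 gives 53.5 − 2.0×4.5 = 44.5 → no gain ✓.
Mid-fitness (own payoff 53.5 − 7.4×4.5 = 20.2): to d=0 gives 28.6 → profitable ✗; to d=4.8 gives 69.4 − 7.4×4.8 = 33.88 → profitable ✗.
4 of the 6 constraints hold; not an equilibrium.

4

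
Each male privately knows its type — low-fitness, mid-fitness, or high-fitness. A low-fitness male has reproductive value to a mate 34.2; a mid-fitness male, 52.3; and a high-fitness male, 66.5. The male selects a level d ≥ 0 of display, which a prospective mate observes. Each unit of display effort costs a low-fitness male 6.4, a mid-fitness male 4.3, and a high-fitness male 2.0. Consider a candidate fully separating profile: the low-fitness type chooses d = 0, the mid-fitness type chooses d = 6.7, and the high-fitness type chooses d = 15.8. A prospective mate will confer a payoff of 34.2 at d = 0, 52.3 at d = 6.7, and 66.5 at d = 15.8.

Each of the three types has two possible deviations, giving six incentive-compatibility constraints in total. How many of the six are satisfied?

High-fitness (own payoff 66.5 − 2.0×15.8 = 34.9): to d=0 gives 34.2 → no gain ✓; to d=6.7 gives 52.3 − 2.0×6.7 = 38.9 → profitable ✗.
Mid-fitness (own payoff 52.3 − 4.3×6.7 = 23.49): to d=0 gives 34.2 → profitable ✗; to d=15.8 gives 66.5 − 4.3×15.8 = -1.44 → no gain ✓.
Low-fitness (own payoff 34.2): to d=6.7 gives 52.3 − 6.4×6.7 = 9.42 → no gain ✓; to d=15.8 gives 66.5 − 6.4×15.8 = -34.62 → no gain ✓.
4 of the 6 constraints hold; not an equilibrium.

4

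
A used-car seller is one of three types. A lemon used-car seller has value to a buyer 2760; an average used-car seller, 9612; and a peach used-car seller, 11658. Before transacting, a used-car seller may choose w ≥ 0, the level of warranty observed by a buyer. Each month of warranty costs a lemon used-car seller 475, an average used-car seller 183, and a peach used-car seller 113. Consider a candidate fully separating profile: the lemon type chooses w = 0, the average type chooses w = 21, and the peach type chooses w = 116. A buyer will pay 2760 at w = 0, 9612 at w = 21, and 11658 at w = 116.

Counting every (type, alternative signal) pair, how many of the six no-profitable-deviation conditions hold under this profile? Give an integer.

4

Average (own payoff 9612 − 183×21 = 5769): to w=0 gives 2760 → no gain ✓; to w=116 gives 11658 − 183×116 = -9570 → no gain ✓.
Peach (own payoff 11658 − 113×116 = -1450): to w=0 gives 2760 → profitable ✗; to w=21 gives 9612 − 113×21 = 7239 → profitable ✗.
Lemon (own payoff 2760): to w=21 gives 9612 − 475×21 = -363 → no gain ✓; to w=116 gives 11658 − 475×116 = -43442 → no gain ✓.
4 of the 6 constraints hold; not an equilibrium.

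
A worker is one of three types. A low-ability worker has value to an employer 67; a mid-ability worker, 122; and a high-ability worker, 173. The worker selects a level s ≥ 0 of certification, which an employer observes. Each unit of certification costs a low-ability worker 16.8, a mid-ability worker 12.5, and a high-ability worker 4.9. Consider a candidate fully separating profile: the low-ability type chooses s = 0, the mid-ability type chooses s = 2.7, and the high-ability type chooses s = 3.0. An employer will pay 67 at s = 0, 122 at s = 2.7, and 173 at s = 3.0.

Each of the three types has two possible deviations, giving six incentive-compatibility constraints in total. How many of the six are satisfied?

High-ability (own payoff 173 − 4.9×3.0 = 158.3): to s=0 gives 67 → no gain ✓; to s=2.7 gives 122 − 4.9×2.7 = 108.77 → no gain ✓.
Mid-ability (own payoff 122 − 12.5×2.7 = 88.25): to s=0 gives 67 → no gain ✓; to s=3.0 gives 173 − 12.5×3.0 = 135.5 → profitable ✗.
Low-ability (own payoff 67): to s=2.7 gives 122 − 16.8×2.7 = 76.64 → profitable ✗; to s=3.0 gives 173 − 16.8×3.0 = 122.6 → profitable ✗.
3 of the 6 constraints hold; not an equilibrium.

3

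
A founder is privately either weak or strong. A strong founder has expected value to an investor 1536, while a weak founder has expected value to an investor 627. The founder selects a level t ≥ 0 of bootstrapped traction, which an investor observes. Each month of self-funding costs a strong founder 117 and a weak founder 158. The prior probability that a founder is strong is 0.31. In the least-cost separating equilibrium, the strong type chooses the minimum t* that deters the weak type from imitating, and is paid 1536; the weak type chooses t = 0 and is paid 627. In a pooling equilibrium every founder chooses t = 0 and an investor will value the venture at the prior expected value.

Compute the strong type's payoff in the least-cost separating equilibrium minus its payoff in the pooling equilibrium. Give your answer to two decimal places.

-45.91

Least-cost separating signal: t* solves 627 = 1536 − 158·t*, so t* = (1536 − 627)/158 ≈ 5.7532.
Strong type's separating payoff: 1536 − 117 × t* = 1536 − 117 × (1536 − 627)/158 = 1536 − 106353/158 ≈ 862.8797.
Pooling payoff: 0.31 × 1536 + 0.69 × 627 = 908.79.
Difference: 862.8797 − 908.79 = -45.9103, i.e. -45.91 to two decimal places.
The strong type would prefer the pooling outcome.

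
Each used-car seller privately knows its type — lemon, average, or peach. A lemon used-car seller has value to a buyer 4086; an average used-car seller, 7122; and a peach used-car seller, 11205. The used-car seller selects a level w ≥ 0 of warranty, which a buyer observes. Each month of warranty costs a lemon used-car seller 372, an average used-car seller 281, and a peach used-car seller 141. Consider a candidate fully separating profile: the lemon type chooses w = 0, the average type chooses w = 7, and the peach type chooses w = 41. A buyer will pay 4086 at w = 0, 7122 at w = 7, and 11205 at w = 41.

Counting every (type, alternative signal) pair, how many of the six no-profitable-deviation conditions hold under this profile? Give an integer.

4

Lemon (own payoff 4086): to w=7 gives 7122 − 372×7 = 4518 → profitable ✗; to w=41 gives 11205 − 372×41 = -4047 → no gain ✓.
Peach (own payoff 11205 − 141×41 = 5424): to w=0 gives 4086 → no gain ✓; to w=7 gives 7122 − 141×7 = 6135 → profitable ✗.
Average (own payoff 7122 − 281×7 = 5155): to w=0 gives 4086 → no gain ✓; to w=41 gives 11205 − 281×41 = -316 → no gain ✓.
4 of the 6 constraints hold; not an equilibrium.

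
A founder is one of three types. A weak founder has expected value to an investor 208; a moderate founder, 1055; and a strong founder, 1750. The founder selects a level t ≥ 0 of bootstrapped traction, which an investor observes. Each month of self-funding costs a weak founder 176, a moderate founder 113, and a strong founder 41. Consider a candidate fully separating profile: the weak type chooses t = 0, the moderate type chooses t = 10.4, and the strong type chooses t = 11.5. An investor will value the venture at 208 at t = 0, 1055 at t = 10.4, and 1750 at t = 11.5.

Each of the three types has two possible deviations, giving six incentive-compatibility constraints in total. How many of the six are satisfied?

4

Weak (own payoff 208): to t=10.4 gives 1055 − 176×10.4 = -775.4 → no gain ✓; to t=11.5 gives 1750 − 176×11.5 = -274 → no gain ✓.
Moderate (own payoff 1055 − 113×10.4 = -120.2): to t=0 gives 208 → profitable ✗; to t=11.5 gives 1750 − 113×11.5 = 450.5 → profitable ✗.
Strong (own payoff 1750 − 41×11.5 = 1278.5): to t=0 gives 208 → no gain ✓; to t=10.4 gives 1055 − 41×10.4 = 628.6 → no gain ✓.
4 of the 6 constraints hold; not an equilibrium.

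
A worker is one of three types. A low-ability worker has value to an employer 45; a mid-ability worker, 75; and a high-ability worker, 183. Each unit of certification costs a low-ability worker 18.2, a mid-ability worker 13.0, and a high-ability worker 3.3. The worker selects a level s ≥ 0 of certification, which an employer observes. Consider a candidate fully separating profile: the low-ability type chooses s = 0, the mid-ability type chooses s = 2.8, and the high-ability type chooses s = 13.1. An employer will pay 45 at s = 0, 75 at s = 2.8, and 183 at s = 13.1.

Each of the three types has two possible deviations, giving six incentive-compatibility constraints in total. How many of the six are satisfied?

5

Low-ability (own payoff 45): to s=2.8 gives 75 − 18.2×2.8 = 24.04 → no gain ✓; to s=13.1 gives 183 − 18.2×13.1 = -55.42 → no gain ✓.
High-ability (own payoff 183 − 3.3×13.1 = 139.77): to s=0 gives 45 → no gain ✓; to s=2.8 gives 75 − 3.3×2.8 = 65.76 → no gain ✓.
Mid-ability (own payoff 75 − 13.0×2.8 = 38.6): to s=0 gives 45 → profitable ✗; to s=13.1 gives 183 − 13.0×13.1 = 12.7 → no gain ✓.
5 of the 6 constraints hold; not an equilibrium.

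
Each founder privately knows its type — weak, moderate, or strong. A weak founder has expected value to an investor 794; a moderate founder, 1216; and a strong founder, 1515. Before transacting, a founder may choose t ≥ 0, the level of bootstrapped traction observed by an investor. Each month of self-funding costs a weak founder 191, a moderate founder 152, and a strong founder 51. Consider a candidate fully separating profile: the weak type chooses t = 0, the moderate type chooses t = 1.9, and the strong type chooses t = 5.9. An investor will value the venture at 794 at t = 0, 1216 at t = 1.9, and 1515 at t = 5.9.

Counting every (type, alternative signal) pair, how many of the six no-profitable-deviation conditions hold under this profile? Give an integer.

5

Strong (own payoff 1515 − 51×5.9 = 1214.1): to t=0 gives 794 → no gain ✓; to t=1.9 gives 1216 − 51×1.9 = 1119.1 → no gain ✓.
Moderate (own payoff 1216 − 152×1.9 = 927.2): to t=0 gives 794 → no gain ✓; to t=5.9 gives 1515 − 152×5.9 = 618.2 → no gain ✓.
Weak (own payoff 794): to t=1.9 gives 1216 − 191×1.9 = 853.1 → profitable ✗; to t=5.9 gives 1515 − 191×5.9 = 388.1 → no gain ✓.
5 of the 6 constraints hold; not an equilibrium.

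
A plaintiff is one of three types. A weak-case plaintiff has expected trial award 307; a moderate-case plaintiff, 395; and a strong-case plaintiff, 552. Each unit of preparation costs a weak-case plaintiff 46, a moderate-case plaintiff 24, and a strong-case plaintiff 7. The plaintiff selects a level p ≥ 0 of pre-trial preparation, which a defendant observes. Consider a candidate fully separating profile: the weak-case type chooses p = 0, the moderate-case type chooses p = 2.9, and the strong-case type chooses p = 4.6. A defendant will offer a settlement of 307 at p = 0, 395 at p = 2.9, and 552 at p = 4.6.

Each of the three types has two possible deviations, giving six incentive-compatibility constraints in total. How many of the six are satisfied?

4

Strong-case (own payoff 552 − 7×4.6 = 519.8): to p=0 gives 307 → no gain ✓; to p=2.9 gives 395 − 7×2.9 = 374.7 → no gain ✓.
Weak-case (own payoff 307): to p=2.9 gives 395 − 46×2.9 = 261.6 → no gain ✓; to p=4.6 gives 552 − 46×4.6 = 340.4 → profitable ✗.
Moderate-case (own payoff 395 − 24×2.9 = 325.4): to p=0 gives 307 → no gain ✓; to p=4.6 gives 552 − 24×4.6 = 441.6 → profitable ✗.
4 of the 6 constraints hold; not an equilibrium.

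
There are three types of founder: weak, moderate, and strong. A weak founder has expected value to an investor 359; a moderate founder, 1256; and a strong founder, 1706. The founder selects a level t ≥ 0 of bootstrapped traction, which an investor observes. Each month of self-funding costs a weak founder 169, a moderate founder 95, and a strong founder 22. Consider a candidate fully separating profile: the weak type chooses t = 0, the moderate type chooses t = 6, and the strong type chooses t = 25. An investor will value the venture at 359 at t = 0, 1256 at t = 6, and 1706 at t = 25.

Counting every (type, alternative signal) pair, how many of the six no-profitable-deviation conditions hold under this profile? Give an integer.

Weak (own payoff 359): to t=6 gives 1256 − 169×6 = 242 → no gain ✓; to t=25 gives 1706 − 169×25 = -2519 → no gain ✓.
Strong (own payoff 1706 − 22×25 = 1156): to t=0 gives 359 → no gain ✓; to t=6 gives 1256 − 22×6 = 1124 → no gain ✓.
Moderate (own payoff 1256 − 95×6 = 686): to t=0 gives 359 → no gain ✓; to t=25 gives 1706 − 95×25 = -669 → no gain ✓.
6 of the 6 constraints hold; this profile is a separating equilibrium.

6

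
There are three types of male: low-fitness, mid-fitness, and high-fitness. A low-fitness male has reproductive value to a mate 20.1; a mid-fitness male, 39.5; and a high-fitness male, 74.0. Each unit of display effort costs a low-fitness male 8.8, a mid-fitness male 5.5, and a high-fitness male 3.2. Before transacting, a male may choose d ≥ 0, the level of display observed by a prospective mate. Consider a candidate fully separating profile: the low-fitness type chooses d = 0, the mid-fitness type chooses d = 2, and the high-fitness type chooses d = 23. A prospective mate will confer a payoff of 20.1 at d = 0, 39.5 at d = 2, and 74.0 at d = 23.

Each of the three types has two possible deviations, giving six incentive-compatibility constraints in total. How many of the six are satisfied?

3

High-fitness (own payoff 74.0 − 3.2×23 = 0.4): to d=0 gives 20.1 → profitable ✗; to d=2 gives 39.5 − 3.2×2 = 33.1 → profitable ✗.
Mid-fitness (own payoff 39.5 − 5.5×2 = 28.5): to d=0 gives 20.1 → no gain ✓; to d=23 gives 74.0 − 5.5×23 = -52.5 → no gain ✓.
Low-fitness (own payoff 20.1): to d=2 gives 39.5 − 8.8×2 = 21.9 → profitable ✗; to d=23 gives 74.0 − 8.8×23 = -128.4 → no gain ✓.
3 of the 6 constraints hold; not an equilibrium.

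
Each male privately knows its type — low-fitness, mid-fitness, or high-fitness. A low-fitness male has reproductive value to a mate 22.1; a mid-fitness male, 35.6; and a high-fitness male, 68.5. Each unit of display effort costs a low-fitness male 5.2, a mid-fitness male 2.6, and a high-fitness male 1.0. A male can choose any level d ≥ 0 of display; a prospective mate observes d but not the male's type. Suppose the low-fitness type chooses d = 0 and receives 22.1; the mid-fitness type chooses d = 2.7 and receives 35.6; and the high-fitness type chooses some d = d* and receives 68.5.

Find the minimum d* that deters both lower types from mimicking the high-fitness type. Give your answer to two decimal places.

Low-fitness type (on-path payoff 22.1) won't mimic when 22.1 ≥ 68.5 − 5.2·d*, i.e. d* ≥ 8.92.
Mid-fitness type (on-path payoff 35.6 − 2.6×2.7 = 28.58) won't mimic when 28.58 ≥ 68.5 − 2.6·d*, i.e. d* ≥ 15.35.
Both must hold, so d* = max(8.92, 15.35) = 15.35. The mid-fitness type's constraint binds.

15.35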